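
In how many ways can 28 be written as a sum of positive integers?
3718

p(n) counts ways to write n as a sum of positive integers (order ignored).
Euler's pentagonal recurrence: p(k) = p(k-1) + p(k-2) - p(k-5) - p(k-7) + p(k-12) + p(k-15) - ... (offsets j(3j∓1)/2, signs ++--, p(0)=1, p(<0)=0).
DP table for k = 0..27: p(0)=1, p(1)=1, p(2)=2, p(3)=3, p(4)=5, p(5)=7, p(6)=11, p(7)=15, p(8)=22, p(9)=30, p(10)=42, p(11)=56, p(12)=77, p(13)=101, p(14)=135, p(15)=176, p(16)=231, p(17)=297, p(18)=385, p(19)=490, p(20)=627, p(21)=792, p(22)=1002, p(23)=1255, p(24)=1575, p(25)=1958, p(26)=2436, p(27)=3010.
Final step: p(28) = p(27) + p(26) - p(23) - p(21) + p(16) + p(13) - p(6) - p(2)
= 3010 + 2436 - 1255 - 792 + 231 + 101 - 11 - 2
= 3718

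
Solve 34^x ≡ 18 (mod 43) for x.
25

Baby-step giant-step with step n = ⌈√43⌉ = 7.
Baby steps 34^j mod 43 (j:value) for j=0..6: 0:1, 1:34, 2:38, 3:2, 4:25, 5:33, 6:4.
Giant-step multiplier: 34^(-7) ≡ 34^(42-7) = 34^35 ≡ 37 (mod 43).
Giant steps γ_i = 18·37^i mod 43: γ_0=18, γ_1=21, γ_2=3, γ_3=25 (in table at j=4).
x = i·n + j = 3·7 + 4 = 25.
Check: 34^25 ≡ 18 (mod 43).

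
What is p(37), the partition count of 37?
21637

p(n) counts ways to write n as a sum of positive integers (order ignored).
Euler's pentagonal recurrence: p(k) = p(k-1) + p(k-2) - p(k-5) - p(k-7) + p(k-12) + p(k-15) - ... (offsets j(3j∓1)/2, signs ++--, p(0)=1, p(<0)=0).
DP table for k = 0..36: p(0)=1, p(1)=1, p(2)=2, p(3)=3, p(4)=5, p(5)=7, p(6)=11, p(7)=15, p(8)=22, p(9)=30, p(10)=42, p(11)=56, p(12)=77, p(13)=101, p(14)=135, p(15)=176, p(16)=231, p(17)=297, p(18)=385, p(19)=490, p(20)=627, p(21)=792, p(22)=1002, p(23)=1255, p(24)=1575, p(25)=1958, p(26)=2436, p(27)=3010, p(28)=3718, p(29)=4565, p(30)=5604, p(31)=6842, p(32)=8349, p(33)=10143, p(34)=12310, p(35)=14883, p(36)=17977.
Final step: p(37) = p(36) + p(35) - p(32) - p(30) + p(25) + p(22) - p(15) - p(11) + p(2)
= 17977 + 14883 - 8349 - 5604 + 1958 + 1002 - 176 - 56 + 2
= 21637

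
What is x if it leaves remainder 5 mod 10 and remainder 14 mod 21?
35

Using Chinese Remainder Theorem:
M = 10 × 21 = 210
M1 = 21, M2 = 10
y1 = 21^(-1) mod 10 = 1
y2 = 10^(-1) mod 21 = 19
x = (5×21×1 + 14×10×19) mod 210 = 35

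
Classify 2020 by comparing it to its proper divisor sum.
abundant

Proper divisors of 2020: sum = 1 + 2 + 4 + 5 + 10 + 20 + 101 + 202 + 404 + 505 + 1010 = 2264
Since 2264 > 2020, 2020 is abundant.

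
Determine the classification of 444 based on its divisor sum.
abundant

Proper divisors of 444: sum = 1 + 2 + 3 + 4 + 6 + 12 + 37 + 74 + 111 + 148 + 222 = 620
Since 620 > 444, 444 is abundant.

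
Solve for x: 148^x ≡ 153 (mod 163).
137

Baby-step giant-step with step n = ⌈√163⌉ = 13.
Baby steps 148^j mod 163 (j:value) for j=0..12: 0:1, 1:148, 2:62, 3:48, 4:95, 5:42, 6:22, 7:159, 8:60, 9:78, 10:134, 11:109, 12:158.
Giant-step multiplier: 148^(-13) ≡ 148^(162-13) = 148^149 ≡ 50 (mod 163).
Giant steps γ_i = 153·50^i mod 163: γ_0=153, γ_1=152, γ_2=102, γ_3=47, γ_4=68, γ_5=140, γ_6=154, γ_7=39, γ_8=157, γ_9=26, γ_10=159 (in table at j=7).
x = i·n + j = 10·13 + 7 = 137.
Check: 148^137 ≡ 153 (mod 163).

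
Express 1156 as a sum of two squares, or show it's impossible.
0² + 34² (a=0, b=34)

Factorization: 1156 = 2^2 × 17^2
By Fermat: n is sum of two squares iff every prime p ≡ 3 (mod 4) appears to even power.
All primes ≡ 3 (mod 4) appear to even power.
Search a = 0, 1, 2, … for 1156 - a² a perfect square: first hit at a = 0: 1156 - 0 = 1156 = 34².
1156 = 0² + 34² = 0 + 1156 ✓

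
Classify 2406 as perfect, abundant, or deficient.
abundant

Proper divisors of 2406: sum = 1 + 2 + 3 + 6 + 401 + 802 + 1203 = 2418
Since 2418 > 2406, 2406 is abundant.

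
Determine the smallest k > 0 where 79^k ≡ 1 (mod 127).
63

127 is prime, so ord(79) divides φ(127) = 126.
Divisors of 126: 1, 2, 3, 6, 7, 9, 14, 18, 21, 42, 63, 126.
Repeated squaring: 79^1 ≡ 79, 79^2 ≡ 18, 79^4 ≡ 70, 79^8 ≡ 74, 79^16 ≡ 15, 79^32 ≡ 98, 79^64 ≡ 79 (mod 127).
Test 79^d mod 127 for each divisor d in increasing order:
79^1 ≡ 79
79^2 ≡ 18
79^3 = 79^2·79^1 ≡ 25
79^6 = 79^4·79^2 ≡ 117
79^7 = 79^4·79^2·79^1 ≡ 99
79^9 = 79^8·79^1 ≡ 4
79^14 = 79^8·79^4·79^2 ≡ 22
79^18 = 79^16·79^2 ≡ 16
79^21 = 79^16·79^4·79^1 ≡ 19
79^42 = 79^32·79^8·79^2 ≡ 107
79^63 = 79^32·79^16·79^8·79^4·79^2·79^1 ≡ 1  ← first divisor giving 1
The order is 63.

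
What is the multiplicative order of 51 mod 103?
102

103 is prime, so ord(51) divides φ(103) = 102.
Divisors of 102: 1, 2, 3, 6, 17, 34, 51, 102.
Repeated squaring: 51^1 ≡ 51, 51^2 ≡ 26, 51^4 ≡ 58, 51^8 ≡ 68, 51^16 ≡ 92, 51^32 ≡ 18, 51^64 ≡ 15 (mod 103).
Test 51^d mod 103 for each divisor d in increasing order:
51^1 ≡ 51
51^2 ≡ 26
51^3 = 51^2·51^1 ≡ 90
51^6 = 51^4·51^2 ≡ 66
51^17 = 51^16·51^1 ≡ 57
51^34 = 51^32·51^2 ≡ 56
51^51 = 51^32·51^16·51^2·51^1 ≡ 102
51^102 = 51^64·51^32·51^4·51^2 ≡ 1  ← first divisor giving 1
The order is 102.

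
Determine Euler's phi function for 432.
144

432 = 2^4 × 3^3
φ(n) = n × ∏(1 - 1/p) for each prime p dividing n
φ(432) = 432 × (1 - 1/2) × (1 - 1/3) = 144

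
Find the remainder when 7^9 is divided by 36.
19

Repeated squaring. Binary of 9 = 1001.
7^1 ≡ 7 (mod 36); 7^2 ≡ 13 (mod 36); 7^4 ≡ 25 (mod 36); 7^8 ≡ 13 (mod 36)
7^9 = 7^1 × 7^8 ≡ 19 (mod 36)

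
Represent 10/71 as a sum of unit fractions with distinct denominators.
1/8 + 1/64 + 1/4544

Greedy algorithm:
10/71: ceiling(71/10) = 8, use 1/8
9/568: ceiling(568/9) = 64, use 1/64
1/4544: ceiling(4544/1) = 4544, use 1/4544
Result: 10/71 = 1/8 + 1/64 + 1/4544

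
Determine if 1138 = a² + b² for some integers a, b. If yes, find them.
7² + 33² (a=7, b=33)

Factorization: 1138 = 2 × 569
By Fermat: n is sum of two squares iff every prime p ≡ 3 (mod 4) appears to even power.
All primes ≡ 3 (mod 4) appear to even power.
Search a = 0, 1, 2, … for 1138 - a² a perfect square: first hit at a = 7: 1138 - 49 = 1089 = 33².
1138 = 7² + 33² = 49 + 1089 ✓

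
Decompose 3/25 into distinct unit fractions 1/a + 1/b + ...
1/9 + 1/113 + 1/25425

Greedy algorithm:
3/25: ceiling(25/3) = 9, use 1/9
2/225: ceiling(225/2) = 113, use 1/113
1/25425: ceiling(25425/1) = 25425, use 1/25425
Result: 3/25 = 1/9 + 1/113 + 1/25425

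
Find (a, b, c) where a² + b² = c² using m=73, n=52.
(2625, 7592, 8033)

Euclid's formula: a = m² - n², b = 2mn, c = m² + n²
m = 73, n = 52
a = 73² - 52² = 5329 - 2704 = 2625
b = 2 × 73 × 52 = 7592
c = 73² + 52² = 5329 + 2704 = 8033
Verification: 2625² + 7592² = 6890625 + 57638464 = 64529089 = 8033² ✓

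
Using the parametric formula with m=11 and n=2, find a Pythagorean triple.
(117, 44, 125)

Euclid's formula: a = m² - n², b = 2mn, c = m² + n²
m = 11, n = 2
a = 11² - 2² = 121 - 4 = 117
b = 2 × 11 × 2 = 44
c = 11² + 2² = 121 + 4 = 125
Verification: 117² + 44² = 13689 + 1936 = 15625 = 125² ✓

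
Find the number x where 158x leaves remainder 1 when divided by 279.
83

gcd(158, 279) = 1, so the inverse exists.
Extended Euclidean algorithm on (279, 158):
279 = 1 × 158 + 121  ⟹  121 = (1)·279 + (-1)·158
158 = 1 × 121 + 37  ⟹  37 = (-1)·279 + (2)·158
121 = 3 × 37 + 10  ⟹  10 = (4)·279 + (-7)·158
37 = 3 × 10 + 7  ⟹  7 = (-13)·279 + (23)·158
10 = 1 × 7 + 3  ⟹  3 = (17)·279 + (-30)·158
7 = 2 × 3 + 1  ⟹  1 = (-47)·279 + (83)·158
So (83)·158 ≡ 1 (mod 279), i.e. 158^(-1) ≡ 83 (mod 279).
Check: 158 × 83 = 13114 ≡ 1 (mod 279)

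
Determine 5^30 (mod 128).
41

Repeated squaring. Binary of 30 = 11110.
5^1 ≡ 5 (mod 128); 5^2 ≡ 25 (mod 128); 5^4 ≡ 113 (mod 128); 5^8 ≡ 97 (mod 128); 5^16 ≡ 65 (mod 128)
5^30 = 5^2 × 5^4 × 5^8 × 5^16 ≡ 41 (mod 128)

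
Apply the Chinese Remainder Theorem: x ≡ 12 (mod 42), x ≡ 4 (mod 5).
54

Using Chinese Remainder Theorem:
M = 42 × 5 = 210
M1 = 5, M2 = 42
y1 = 5^(-1) mod 42 = 17
y2 = 42^(-1) mod 5 = 3
x = (12×5×17 + 4×42×3) mod 210 = 54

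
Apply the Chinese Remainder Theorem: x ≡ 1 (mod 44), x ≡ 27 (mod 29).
1013

Using Chinese Remainder Theorem:
M = 44 × 29 = 1276
M1 = 29, M2 = 44
y1 = 29^(-1) mod 44 = 41
y2 = 44^(-1) mod 29 = 2
x = (1×29×41 + 27×44×2) mod 1276 = 1013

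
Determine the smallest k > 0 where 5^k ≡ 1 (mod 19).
9

19 is prime, so ord(5) divides φ(19) = 18.
Divisors of 18: 1, 2, 3, 6, 9, 18.
Repeated squaring: 5^1 ≡ 5, 5^2 ≡ 6, 5^4 ≡ 17, 5^8 ≡ 4, 5^16 ≡ 16 (mod 19).
Test 5^d mod 19 for each divisor d in increasing order:
5^1 ≡ 5
5^2 ≡ 6
5^3 = 5^2·5^1 ≡ 11
5^6 = 5^4·5^2 ≡ 7
5^9 = 5^8·5^1 ≡ 1  ← first divisor giving 1
The order is 9.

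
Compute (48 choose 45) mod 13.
6

Using Lucas' theorem:
Write n=48 and k=45 in base 13:
n in base 13: [3, 9]
k in base 13: [3, 6]
C(48,45) mod 13 = ∏ C(n_i, k_i) mod 13
Digit binomials (mod 13): C(3,3) = 1; C(9,6) = 84 ≡ 6
Product: 1 × 6 = 6 ≡ 6 (mod 13)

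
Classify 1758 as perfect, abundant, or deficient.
abundant

Proper divisors of 1758: sum = 1 + 2 + 3 + 6 + 293 + 586 + 879 = 1770
Since 1770 > 1758, 1758 is abundant.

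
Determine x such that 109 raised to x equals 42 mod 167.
52

Baby-step giant-step with step n = ⌈√167⌉ = 13.
Baby steps 109^j mod 167 (j:value) for j=0..12: 0:1, 1:109, 2:24, 3:111, 4:75, 5:159, 6:130, 7:142, 8:114, 9:68, 10:64, 11:129, 12:33.
Giant-step multiplier: 109^(-13) ≡ 109^(166-13) = 109^153 ≡ 13 (mod 167).
Giant steps γ_i = 42·13^i mod 167: γ_0=42, γ_1=45, γ_2=84, γ_3=90, γ_4=1 (in table at j=0).
x = i·n + j = 4·13 + 0 = 52.
Check: 109^52 ≡ 42 (mod 167).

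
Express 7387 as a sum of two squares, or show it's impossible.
Not possible

Factorization: 7387 = 83 × 89
By Fermat: n is sum of two squares iff every prime p ≡ 3 (mod 4) appears to even power.
Prime(s) ≡ 3 (mod 4) with odd exponent: [(83, 1)]
Therefore 7387 cannot be expressed as a² + b².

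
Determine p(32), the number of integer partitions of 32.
8349

p(n) counts ways to write n as a sum of positive integers (order ignored).
Euler's pentagonal recurrence: p(k) = p(k-1) + p(k-2) - p(k-5) - p(k-7) + p(k-12) + p(k-15) - ... (offsets j(3j∓1)/2, signs ++--, p(0)=1, p(<0)=0).
DP table for k = 0..31: p(0)=1, p(1)=1, p(2)=2, p(3)=3, p(4)=5, p(5)=7, p(6)=11, p(7)=15, p(8)=22, p(9)=30, p(10)=42, p(11)=56, p(12)=77, p(13)=101, p(14)=135, p(15)=176, p(16)=231, p(17)=297, p(18)=385, p(19)=490, p(20)=627, p(21)=792, p(22)=1002, p(23)=1255, p(24)=1575, p(25)=1958, p(26)=2436, p(27)=3010, p(28)=3718, p(29)=4565, p(30)=5604, p(31)=6842.
Final step: p(32) = p(31) + p(30) - p(27) - p(25) + p(20) + p(17) - p(10) - p(6)
= 6842 + 5604 - 3010 - 1958 + 627 + 297 - 42 - 11
= 8349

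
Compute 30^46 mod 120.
0

Repeated squaring. Binary of 46 = 101110.
30^1 ≡ 30 (mod 120); 30^2 ≡ 60 (mod 120); 30^4 ≡ 0 (mod 120); 30^8 ≡ 0 (mod 120); 30^16 ≡ 0 (mod 120); 30^32 ≡ 0 (mod 120)
30^46 = 30^2 × 30^4 × 30^8 × 30^32 ≡ 0 (mod 120)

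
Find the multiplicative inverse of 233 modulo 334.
291

gcd(233, 334) = 1, so the inverse exists.
Extended Euclidean algorithm on (334, 233):
334 = 1 × 233 + 101  ⟹  101 = (1)·334 + (-1)·233
233 = 2 × 101 + 31  ⟹  31 = (-2)·334 + (3)·233
101 = 3 × 31 + 8  ⟹  8 = (7)·334 + (-10)·233
31 = 3 × 8 + 7  ⟹  7 = (-23)·334 + (33)·233
8 = 1 × 7 + 1  ⟹  1 = (30)·334 + (-43)·233
So (-43)·233 ≡ 1 (mod 334), i.e. 233^(-1) ≡ -43 ≡ 291 (mod 334).
Check: 233 × 291 = 67803 ≡ 1 (mod 334)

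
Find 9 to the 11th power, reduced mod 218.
157

Repeated squaring. Binary of 11 = 1011.
9^1 ≡ 9 (mod 218); 9^2 ≡ 81 (mod 218); 9^4 ≡ 21 (mod 218); 9^8 ≡ 5 (mod 218)
9^11 = 9^1 × 9^2 × 9^8 ≡ 157 (mod 218)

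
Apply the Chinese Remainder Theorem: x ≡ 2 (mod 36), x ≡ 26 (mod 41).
1010

Using Chinese Remainder Theorem:
M = 36 × 41 = 1476
M1 = 41, M2 = 36
y1 = 41^(-1) mod 36 = 29
y2 = 36^(-1) mod 41 = 8
x = (2×41×29 + 26×36×8) mod 1476 = 1010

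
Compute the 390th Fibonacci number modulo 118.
16

Matrix identity: Q^n = [[F_(n+1), F_n], [F_n, F_(n-1)]] with Q = [[1,1],[1,0]].
n = 390 = 110000110₂. Square-and-multiply, entries mod 118:
Q^1 = [[1,1],[1,0]]
Q^3 = (Q^1)²·Q = [[3,2],[2,1]]
Q^6 = (Q^3)² = [[13,8],[8,5]]
Q^12 = (Q^6)² = [[115,26],[26,89]]
Q^24 = (Q^12)² = [[95,112],[112,101]]
Q^48 = (Q^24)² = [[93,4],[4,89]]
Q^97 = (Q^48)²·Q = [[71,51],[51,20]]
Q^195 = (Q^97)²·Q = [[11,90],[90,39]]
Q^390 = (Q^195)² = [[79,16],[16,63]]
F_390 mod 118 = Q^390[0][1] = 16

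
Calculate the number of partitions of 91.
64112359

p(n) counts ways to write n as a sum of positive integers (order ignored).
Euler's pentagonal recurrence: p(k) = p(k-1) + p(k-2) - p(k-5) - p(k-7) + p(k-12) + p(k-15) - ... (offsets j(3j∓1)/2, signs ++--, p(0)=1, p(<0)=0).
DP table for k = 0..90: p(0)=1, p(1)=1, p(2)=2, p(3)=3, p(4)=5, p(5)=7, p(6)=11, p(7)=15, p(8)=22, p(9)=30, p(10)=42, p(11)=56, p(12)=77, p(13)=101, p(14)=135, p(15)=176, p(16)=231, p(17)=297, p(18)=385, p(19)=490, p(20)=627, p(21)=792, p(22)=1002, p(23)=1255, p(24)=1575, p(25)=1958, p(26)=2436, p(27)=3010, p(28)=3718, p(29)=4565, p(30)=5604, p(31)=6842, p(32)=8349, p(33)=10143, p(34)=12310, p(35)=14883, p(36)=17977, p(37)=21637, p(38)=26015, p(39)=31185, p(40)=37338, p(41)=44583, p(42)=53174, p(43)=63261, p(44)=75175, p(45)=89134, p(46)=105558, p(47)=124754, p(48)=147273, p(49)=173525, p(50)=204226, p(51)=239943, p(52)=281589, p(53)=329931, p(54)=386155, p(55)=451276, p(56)=526823, p(57)=614154, p(58)=715220, p(59)=831820, p(60)=966467, p(61)=1121505, p(62)=1300156, p(63)=1505499, p(64)=1741630, p(65)=2012558, p(66)=2323520, p(67)=2679689, p(68)=3087735, p(69)=3554345, p(70)=4087968, p(71)=4697205, p(72)=5392783, p(73)=6185689, p(74)=7089500, p(75)=8118264, p(76)=9289091, p(77)=10619863, p(78)=12132164, p(79)=13848650, p(80)=15796476, p(81)=18004327, p(82)=20506255, p(83)=23338469, p(84)=26543660, p(85)=30167357, p(86)=34262962, p(87)=38887673, p(88)=44108109, p(89)=49995925, p(90)=56634173.
Final step: p(91) = p(90) + p(89) - p(86) - p(84) + p(79) + p(76) - p(69) - p(65) + p(56) + p(51) - p(40) - p(34) + p(21) + p(14)
= 56634173 + 49995925 - 34262962 - 26543660 + 13848650 + 9289091 - 3554345 - 2012558 + 526823 + 239943 - 37338 - 12310 + 792 + 135
= 64112359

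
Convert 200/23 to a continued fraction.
[8; 1, 2, 3, 2]

Euclidean algorithm steps:
200 = 8 × 23 + 16
23 = 1 × 16 + 7
16 = 2 × 7 + 2
7 = 3 × 2 + 1
2 = 2 × 1 + 0
Continued fraction: [8; 1, 2, 3, 2]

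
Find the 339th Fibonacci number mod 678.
224

Matrix identity: Q^n = [[F_(n+1), F_n], [F_n, F_(n-1)]] with Q = [[1,1],[1,0]].
n = 339 = 101010011₂. Square-and-multiply, entries mod 678:
Q^1 = [[1,1],[1,0]]
Q^2 = (Q^1)² = [[2,1],[1,1]]
Q^5 = (Q^2)²·Q = [[8,5],[5,3]]
Q^10 = (Q^5)² = [[89,55],[55,34]]
Q^21 = (Q^10)²·Q = [[83,98],[98,663]]
Q^42 = (Q^21)² = [[221,562],[562,337]]
Q^84 = (Q^42)² = [[599,360],[360,239]]
Q^169 = (Q^84)²·Q = [[211,241],[241,648]]
Q^339 = (Q^169)²·Q = [[453,224],[224,229]]
F_339 mod 678 = Q^339[0][1] = 224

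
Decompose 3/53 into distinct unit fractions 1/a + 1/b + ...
1/18 + 1/954

Greedy algorithm:
3/53: ceiling(53/3) = 18, use 1/18
1/954: ceiling(954/1) = 954, use 1/954
Result: 3/53 = 1/18 + 1/954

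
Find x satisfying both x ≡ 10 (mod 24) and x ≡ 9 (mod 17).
298

Using Chinese Remainder Theorem:
M = 24 × 17 = 408
M1 = 17, M2 = 24
y1 = 17^(-1) mod 24 = 17
y2 = 24^(-1) mod 17 = 5
x = (10×17×17 + 9×24×5) mod 408 = 298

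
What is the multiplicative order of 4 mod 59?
29

59 is prime, so ord(4) divides φ(59) = 58.
Divisors of 58: 1, 2, 29, 58.
Repeated squaring: 4^1 ≡ 4, 4^2 ≡ 16, 4^4 ≡ 20, 4^8 ≡ 46, 4^16 ≡ 51, 4^32 ≡ 5 (mod 59).
Test 4^d mod 59 for each divisor d in increasing order:
4^1 ≡ 4
4^2 ≡ 16
4^29 = 4^16·4^8·4^4·4^1 ≡ 1  ← first divisor giving 1
The order is 29.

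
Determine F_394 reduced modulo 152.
151

Matrix identity: Q^n = [[F_(n+1), F_n], [F_n, F_(n-1)]] with Q = [[1,1],[1,0]].
n = 394 = 110001010₂. Square-and-multiply, entries mod 152:
Q^1 = [[1,1],[1,0]]
Q^3 = (Q^1)²·Q = [[3,2],[2,1]]
Q^6 = (Q^3)² = [[13,8],[8,5]]
Q^12 = (Q^6)² = [[81,144],[144,89]]
Q^24 = (Q^12)² = [[89,8],[8,81]]
Q^49 = (Q^24)²·Q = [[73,81],[81,144]]
Q^98 = (Q^49)² = [[34,97],[97,89]]
Q^197 = (Q^98)²·Q = [[0,77],[77,75]]
Q^394 = (Q^197)² = [[1,151],[151,2]]
F_394 mod 152 = Q^394[0][1] = 151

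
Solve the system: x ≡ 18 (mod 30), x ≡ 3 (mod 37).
558

Using Chinese Remainder Theorem:
M = 30 × 37 = 1110
M1 = 37, M2 = 30
y1 = 37^(-1) mod 30 = 13
y2 = 30^(-1) mod 37 = 21
x = (18×37×13 + 3×30×21) mod 1110 = 558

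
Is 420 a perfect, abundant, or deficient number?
abundant

Proper divisors of 420: sum = 1 + 2 + 3 + 4 + 5 + 6 + 7 + 10 + ... + 84 + 105 + 140 + 210 (23 divisors) = 924
Since 924 > 420, 420 is abundant.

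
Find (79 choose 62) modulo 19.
0

Using Lucas' theorem:
Write n=79 and k=62 in base 19:
n in base 19: [4, 3]
k in base 19: [3, 5]
C(79,62) mod 19 = ∏ C(n_i, k_i) mod 19
Digit binomials (mod 19): C(4,3) = 4; C(3,5) = 0 (k_i > n_i)
Product: 4 × 0 = 0 ≡ 0 (mod 19)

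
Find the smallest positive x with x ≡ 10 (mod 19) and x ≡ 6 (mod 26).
162

Using Chinese Remainder Theorem:
M = 19 × 26 = 494
M1 = 26, M2 = 19
y1 = 26^(-1) mod 19 = 11
y2 = 19^(-1) mod 26 = 11
x = (10×26×11 + 6×19×11) mod 494 = 162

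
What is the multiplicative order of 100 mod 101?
2

101 is prime, so ord(100) divides φ(101) = 100.
Divisors of 100: 1, 2, 4, 5, 10, 20, 25, 50, 100.
Repeated squaring: 100^1 ≡ 100, 100^2 ≡ 1, 100^4 ≡ 1, 100^8 ≡ 1, 100^16 ≡ 1, 100^32 ≡ 1, 100^64 ≡ 1 (mod 101).
Test 100^d mod 101 for each divisor d in increasing order:
100^1 ≡ 100
100^2 ≡ 1  ← first divisor giving 1
The order is 2.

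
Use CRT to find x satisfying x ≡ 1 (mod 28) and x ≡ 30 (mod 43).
589

Using Chinese Remainder Theorem:
M = 28 × 43 = 1204
M1 = 43, M2 = 28
y1 = 43^(-1) mod 28 = 15
y2 = 28^(-1) mod 43 = 20
x = (1×43×15 + 30×28×20) mod 1204 = 589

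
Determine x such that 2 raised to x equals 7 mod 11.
7

Baby-step giant-step with step n = ⌈√11⌉ = 4.
Baby steps 2^j mod 11 (j:value) for j=0..3: 0:1, 1:2, 2:4, 3:8.
Giant-step multiplier: 2^(-4) ≡ 2^(10-4) = 2^6 ≡ 9 (mod 11).
Giant steps γ_i = 7·9^i mod 11: γ_0=7, γ_1=8 (in table at j=3).
x = i·n + j = 1·4 + 3 = 7.
Check: 2^7 ≡ 7 (mod 11).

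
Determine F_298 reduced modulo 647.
155

Matrix identity: Q^n = [[F_(n+1), F_n], [F_n, F_(n-1)]] with Q = [[1,1],[1,0]].
n = 298 = 100101010₂. Square-and-multiply, entries mod 647:
Q^1 = [[1,1],[1,0]]
Q^2 = (Q^1)² = [[2,1],[1,1]]
Q^4 = (Q^2)² = [[5,3],[3,2]]
Q^9 = (Q^4)²·Q = [[55,34],[34,21]]
Q^18 = (Q^9)² = [[299,643],[643,303]]
Q^37 = (Q^18)²·Q = [[311,131],[131,180]]
Q^74 = (Q^37)² = [[10,268],[268,389]]
Q^149 = (Q^74)²·Q = [[284,107],[107,177]]
Q^298 = (Q^149)² = [[231,155],[155,76]]
F_298 mod 647 = Q^298[0][1] = 155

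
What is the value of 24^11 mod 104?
32

Repeated squaring. Binary of 11 = 1011.
24^1 ≡ 24 (mod 104); 24^2 ≡ 56 (mod 104); 24^4 ≡ 16 (mod 104); 24^8 ≡ 48 (mod 104)
24^11 = 24^1 × 24^2 × 24^8 ≡ 32 (mod 104)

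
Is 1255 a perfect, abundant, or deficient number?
deficient

Proper divisors of 1255: sum = 1 + 5 + 251 = 257
Since 257 < 1255, 1255 is deficient.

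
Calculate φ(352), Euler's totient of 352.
160

352 = 2^5 × 11
φ(n) = n × ∏(1 - 1/p) for each prime p dividing n
φ(352) = 352 × (1 - 1/2) × (1 - 1/11) = 160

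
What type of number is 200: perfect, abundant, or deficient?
abundant

Proper divisors of 200: sum = 1 + 2 + 4 + 5 + 8 + 10 + 20 + 25 + 40 + 50 + 100 = 265
Since 265 > 200, 200 is abundant.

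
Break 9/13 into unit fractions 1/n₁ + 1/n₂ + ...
1/2 + 1/6 + 1/39

Greedy algorithm:
9/13: ceiling(13/9) = 2, use 1/2
5/26: ceiling(26/5) = 6, use 1/6
1/39: ceiling(39/1) = 39, use 1/39
Result: 9/13 = 1/2 + 1/6 + 1/39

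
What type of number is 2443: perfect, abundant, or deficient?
deficient

Proper divisors of 2443: sum = 1 + 7 + 349 = 357
Since 357 < 2443, 2443 is deficient.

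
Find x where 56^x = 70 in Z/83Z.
48

Baby-step giant-step with step n = ⌈√83⌉ = 10.
Baby steps 56^j mod 83 (j:value) for j=0..9: 0:1, 1:56, 2:65, 3:71, 4:75, 5:50, 6:61, 7:13, 8:64, 9:15.
Giant-step multiplier: 56^(-10) ≡ 56^(82-10) = 56^72 ≡ 25 (mod 83).
Giant steps γ_i = 70·25^i mod 83: γ_0=70, γ_1=7, γ_2=9, γ_3=59, γ_4=64 (in table at j=8).
x = i·n + j = 4·10 + 8 = 48.
Check: 56^48 ≡ 70 (mod 83).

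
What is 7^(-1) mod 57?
49

gcd(7, 57) = 1, so the inverse exists.
Extended Euclidean algorithm on (57, 7):
57 = 8 × 7 + 1  ⟹  1 = (1)·57 + (-8)·7
So (-8)·7 ≡ 1 (mod 57), i.e. 7^(-1) ≡ -8 ≡ 49 (mod 57).
Check: 7 × 49 = 343 ≡ 1 (mod 57)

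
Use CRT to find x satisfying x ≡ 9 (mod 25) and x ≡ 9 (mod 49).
9

Using Chinese Remainder Theorem:
M = 25 × 49 = 1225
M1 = 49, M2 = 25
y1 = 49^(-1) mod 25 = 24
y2 = 25^(-1) mod 49 = 2
x = (9×49×24 + 9×25×2) mod 1225 = 9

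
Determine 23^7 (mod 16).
7

Repeated squaring. Binary of 7 = 111.
23^1 ≡ 7 (mod 16); 23^2 ≡ 1 (mod 16); 23^4 ≡ 1 (mod 16)
23^7 = 23^1 × 23^2 × 23^4 ≡ 7 (mod 16)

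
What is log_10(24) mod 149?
22

Baby-step giant-step with step n = ⌈√149⌉ = 13.
Baby steps 10^j mod 149 (j:value) for j=0..12: 0:1, 1:10, 2:100, 3:106, 4:17, 5:21, 6:61, 7:14, 8:140, 9:59, 10:143, 11:89, 12:145.
Giant-step multiplier: 10^(-13) ≡ 10^(148-13) = 10^135 ≡ 108 (mod 149).
Giant steps γ_i = 24·108^i mod 149: γ_0=24, γ_1=59 (in table at j=9).
x = i·n + j = 1·13 + 9 = 22.
Check: 10^22 ≡ 24 (mod 149).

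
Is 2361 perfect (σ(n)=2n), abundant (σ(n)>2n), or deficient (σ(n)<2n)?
deficient

Proper divisors of 2361: sum = 1 + 3 + 787 = 791
Since 791 < 2361, 2361 is deficient.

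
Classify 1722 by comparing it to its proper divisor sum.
abundant

Proper divisors of 1722: sum = 1 + 2 + 3 + 6 + 7 + 14 + 21 + 41 + 42 + 82 + 123 + 246 + 287 + 574 + 861 = 2310
Since 2310 > 1722, 1722 is abundant.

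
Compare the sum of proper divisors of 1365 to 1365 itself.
deficient

Proper divisors of 1365: sum = 1 + 3 + 5 + 7 + 13 + 15 + 21 + 35 + 39 + 65 + 91 + 105 + 195 + 273 + 455 = 1323
Since 1323 < 1365, 1365 is deficient.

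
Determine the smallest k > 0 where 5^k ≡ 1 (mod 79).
39

79 is prime, so ord(5) divides φ(79) = 78.
Divisors of 78: 1, 2, 3, 6, 13, 26, 39, 78.
Repeated squaring: 5^1 ≡ 5, 5^2 ≡ 25, 5^4 ≡ 72, 5^8 ≡ 49, 5^16 ≡ 31, 5^32 ≡ 13, 5^64 ≡ 11 (mod 79).
Test 5^d mod 79 for each divisor d in increasing order:
5^1 ≡ 5
5^2 ≡ 25
5^3 = 5^2·5^1 ≡ 46
5^6 = 5^4·5^2 ≡ 62
5^13 = 5^8·5^4·5^1 ≡ 23
5^26 = 5^16·5^8·5^2 ≡ 55
5^39 = 5^32·5^4·5^2·5^1 ≡ 1  ← first divisor giving 1
The order is 39.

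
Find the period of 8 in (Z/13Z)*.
4

13 is prime, so ord(8) divides φ(13) = 12.
Divisors of 12: 1, 2, 3, 4, 6, 12.
Repeated squaring: 8^1 ≡ 8, 8^2 ≡ 12, 8^4 ≡ 1, 8^8 ≡ 1 (mod 13).
Test 8^d mod 13 for each divisor d in increasing order:
8^1 ≡ 8
8^2 ≡ 12
8^3 = 8^2·8^1 ≡ 5
8^4 ≡ 1  ← first divisor giving 1
The order is 4.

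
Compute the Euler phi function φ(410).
160

410 = 2 × 5 × 41
φ(n) = n × ∏(1 - 1/p) for each prime p dividing n
φ(410) = 410 × (1 - 1/2) × (1 - 1/5) × (1 - 1/41) = 160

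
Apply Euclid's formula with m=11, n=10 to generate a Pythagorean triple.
(21, 220, 221)

Euclid's formula: a = m² - n², b = 2mn, c = m² + n²
m = 11, n = 10
a = 11² - 10² = 121 - 100 = 21
b = 2 × 11 × 10 = 220
c = 11² + 10² = 121 + 100 = 221
Verification: 21² + 220² = 441 + 48400 = 48841 = 221² ✓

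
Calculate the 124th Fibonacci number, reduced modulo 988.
911

Matrix identity: Q^n = [[F_(n+1), F_n], [F_n, F_(n-1)]] with Q = [[1,1],[1,0]].
n = 124 = 1111100₂. Square-and-multiply, entries mod 988:
Q^1 = [[1,1],[1,0]]
Q^3 = (Q^1)²·Q = [[3,2],[2,1]]
Q^7 = (Q^3)²·Q = [[21,13],[13,8]]
Q^15 = (Q^7)²·Q = [[987,610],[610,377]]
Q^31 = (Q^15)²·Q = [[757,613],[613,144]]
Q^62 = (Q^31)² = [[338,21],[21,317]]
Q^124 = (Q^62)² = [[77,911],[911,154]]
F_124 mod 988 = Q^124[0][1] = 911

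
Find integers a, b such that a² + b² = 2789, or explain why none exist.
17² + 50² (a=17, b=50)

Factorization: 2789 = 2789
By Fermat: n is sum of two squares iff every prime p ≡ 3 (mod 4) appears to even power.
All primes ≡ 3 (mod 4) appear to even power.
Search a = 0, 1, 2, … for 2789 - a² a perfect square: first hit at a = 17: 2789 - 289 = 2500 = 50².
2789 = 17² + 50² = 289 + 2500 ✓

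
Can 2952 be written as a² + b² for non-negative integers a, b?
6² + 54² (a=6, b=54)

Factorization: 2952 = 2^3 × 3^2 × 41
By Fermat: n is sum of two squares iff every prime p ≡ 3 (mod 4) appears to even power.
All primes ≡ 3 (mod 4) appear to even power.
Search a = 0, 1, 2, … for 2952 - a² a perfect square: first hit at a = 6: 2952 - 36 = 2916 = 54².
2952 = 6² + 54² = 36 + 2916 ✓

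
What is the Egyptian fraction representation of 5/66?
1/14 + 1/231

Greedy algorithm:
5/66: ceiling(66/5) = 14, use 1/14
1/231: ceiling(231/1) = 231, use 1/231
Result: 5/66 = 1/14 + 1/231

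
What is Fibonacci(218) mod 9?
1

Matrix identity: Q^n = [[F_(n+1), F_n], [F_n, F_(n-1)]] with Q = [[1,1],[1,0]].
n = 218 = 11011010₂. Square-and-multiply, entries mod 9:
Q^1 = [[1,1],[1,0]]
Q^3 = (Q^1)²·Q = [[3,2],[2,1]]
Q^6 = (Q^3)² = [[4,8],[8,5]]
Q^13 = (Q^6)²·Q = [[8,8],[8,0]]
Q^27 = (Q^13)²·Q = [[3,2],[2,1]]
Q^54 = (Q^27)² = [[4,8],[8,5]]
Q^109 = (Q^54)²·Q = [[8,8],[8,0]]
Q^218 = (Q^109)² = [[2,1],[1,1]]
F_218 mod 9 = Q^218[0][1] = 1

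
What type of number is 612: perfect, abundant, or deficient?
abundant

Proper divisors of 612: sum = 1 + 2 + 3 + 4 + 6 + 9 + 12 + 17 + ... + 102 + 153 + 204 + 306 (17 divisors) = 1026
Since 1026 > 612, 612 is abundant.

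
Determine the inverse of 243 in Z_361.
52

gcd(243, 361) = 1, so the inverse exists.
Extended Euclidean algorithm on (361, 243):
361 = 1 × 243 + 118  ⟹  118 = (1)·361 + (-1)·243
243 = 2 × 118 + 7  ⟹  7 = (-2)·361 + (3)·243
118 = 16 × 7 + 6  ⟹  6 = (33)·361 + (-49)·243
7 = 1 × 6 + 1  ⟹  1 = (-35)·361 + (52)·243
So (52)·243 ≡ 1 (mod 361), i.e. 243^(-1) ≡ 52 (mod 361).
Check: 243 × 52 = 12636 ≡ 1 (mod 361)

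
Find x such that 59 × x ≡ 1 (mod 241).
192

gcd(59, 241) = 1, so the inverse exists.
Extended Euclidean algorithm on (241, 59):
241 = 4 × 59 + 5  ⟹  5 = (1)·241 + (-4)·59
59 = 11 × 5 + 4  ⟹  4 = (-11)·241 + (45)·59
5 = 1 × 4 + 1  ⟹  1 = (12)·241 + (-49)·59
So (-49)·59 ≡ 1 (mod 241), i.e. 59^(-1) ≡ -49 ≡ 192 (mod 241).
Check: 59 × 192 = 11328 ≡ 1 (mod 241)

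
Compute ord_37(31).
4

37 is prime, so ord(31) divides φ(37) = 36.
Divisors of 36: 1, 2, 3, 4, 6, 9, 12, 18, 36.
Repeated squaring: 31^1 ≡ 31, 31^2 ≡ 36, 31^4 ≡ 1, 31^8 ≡ 1, 31^16 ≡ 1, 31^32 ≡ 1 (mod 37).
Test 31^d mod 37 for each divisor d in increasing order:
31^1 ≡ 31
31^2 ≡ 36
31^3 = 31^2·31^1 ≡ 6
31^4 ≡ 1  ← first divisor giving 1
The order is 4.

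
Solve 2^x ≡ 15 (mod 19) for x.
11

Baby-step giant-step with step n = ⌈√19⌉ = 5.
Baby steps 2^j mod 19 (j:value) for j=0..4: 0:1, 1:2, 2:4, 3:8, 4:16.
Giant-step multiplier: 2^(-5) ≡ 2^(18-5) = 2^13 ≡ 3 (mod 19).
Giant steps γ_i = 15·3^i mod 19: γ_0=15, γ_1=7, γ_2=2 (in table at j=1).
x = i·n + j = 2·5 + 1 = 11.
Check: 2^11 ≡ 15 (mod 19).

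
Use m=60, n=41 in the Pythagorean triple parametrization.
(1919, 4920, 5281)

Euclid's formula: a = m² - n², b = 2mn, c = m² + n²
m = 60, n = 41
a = 60² - 41² = 3600 - 1681 = 1919
b = 2 × 60 × 41 = 4920
c = 60² + 41² = 3600 + 1681 = 5281
Verification: 1919² + 4920² = 3682561 + 24206400 = 27888961 = 5281² ✓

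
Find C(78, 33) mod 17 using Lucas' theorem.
0

Using Lucas' theorem:
Write n=78 and k=33 in base 17:
n in base 17: [4, 10]
k in base 17: [1, 16]
C(78,33) mod 17 = ∏ C(n_i, k_i) mod 17
Digit binomials (mod 17): C(4,1) = 4; C(10,16) = 0 (k_i > n_i)
Product: 4 × 0 = 0 ≡ 0 (mod 17)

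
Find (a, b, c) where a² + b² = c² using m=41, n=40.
(81, 3280, 3281)

Euclid's formula: a = m² - n², b = 2mn, c = m² + n²
m = 41, n = 40
a = 41² - 40² = 1681 - 1600 = 81
b = 2 × 41 × 40 = 3280
c = 41² + 40² = 1681 + 1600 = 3281
Verification: 81² + 3280² = 6561 + 10758400 = 10764961 = 3281² ✓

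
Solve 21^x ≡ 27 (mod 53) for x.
5

Baby-step giant-step with step n = ⌈√53⌉ = 8.
Baby steps 21^j mod 53 (j:value) for j=0..7: 0:1, 1:21, 2:17, 3:39, 4:24, 5:27, 6:37, 7:35.
h = 27 is already in the table at j=5, so x = 5.
Check: 21^5 ≡ 27 (mod 53).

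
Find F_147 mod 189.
2

Matrix identity: Q^n = [[F_(n+1), F_n], [F_n, F_(n-1)]] with Q = [[1,1],[1,0]].
n = 147 = 10010011₂. Square-and-multiply, entries mod 189:
Q^1 = [[1,1],[1,0]]
Q^2 = (Q^1)² = [[2,1],[1,1]]
Q^4 = (Q^2)² = [[5,3],[3,2]]
Q^9 = (Q^4)²·Q = [[55,34],[34,21]]
Q^18 = (Q^9)² = [[23,127],[127,85]]
Q^36 = (Q^18)² = [[26,108],[108,107]]
Q^73 = (Q^36)²·Q = [[55,55],[55,0]]
Q^147 = (Q^73)²·Q = [[3,2],[2,1]]
F_147 mod 189 = Q^147[0][1] = 2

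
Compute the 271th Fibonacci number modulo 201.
1

Matrix identity: Q^n = [[F_(n+1), F_n], [F_n, F_(n-1)]] with Q = [[1,1],[1,0]].
n = 271 = 100001111₂. Square-and-multiply, entries mod 201:
Q^1 = [[1,1],[1,0]]
Q^2 = (Q^1)² = [[2,1],[1,1]]
Q^4 = (Q^2)² = [[5,3],[3,2]]
Q^8 = (Q^4)² = [[34,21],[21,13]]
Q^16 = (Q^8)² = [[190,183],[183,7]]
Q^33 = (Q^16)²·Q = [[115,43],[43,72]]
Q^67 = (Q^33)²·Q = [[0,200],[200,1]]
Q^135 = (Q^67)²·Q = [[0,1],[1,200]]
Q^271 = (Q^135)²·Q = [[0,1],[1,200]]
F_271 mod 201 = Q^271[0][1] = 1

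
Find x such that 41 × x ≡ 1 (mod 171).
146

gcd(41, 171) = 1, so the inverse exists.
Extended Euclidean algorithm on (171, 41):
171 = 4 × 41 + 7  ⟹  7 = (1)·171 + (-4)·41
41 = 5 × 7 + 6  ⟹  6 = (-5)·171 + (21)·41
7 = 1 × 6 + 1  ⟹  1 = (6)·171 + (-25)·41
So (-25)·41 ≡ 1 (mod 171), i.e. 41^(-1) ≡ -25 ≡ 146 (mod 171).
Check: 41 × 146 = 5986 ≡ 1 (mod 171)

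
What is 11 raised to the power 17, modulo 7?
2

Repeated squaring. Binary of 17 = 10001.
11^1 ≡ 4 (mod 7); 11^2 ≡ 2 (mod 7); 11^4 ≡ 4 (mod 7); 11^8 ≡ 2 (mod 7); 11^16 ≡ 4 (mod 7)
11^17 = 11^1 × 11^16 ≡ 2 (mod 7)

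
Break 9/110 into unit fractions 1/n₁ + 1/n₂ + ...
1/13 + 1/205 + 1/58630

Greedy algorithm:
9/110: ceiling(110/9) = 13, use 1/13
7/1430: ceiling(1430/7) = 205, use 1/205
1/58630: ceiling(58630/1) = 58630, use 1/58630
Result: 9/110 = 1/13 + 1/205 + 1/58630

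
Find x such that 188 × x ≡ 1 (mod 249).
200

gcd(188, 249) = 1, so the inverse exists.
Extended Euclidean algorithm on (249, 188):
249 = 1 × 188 + 61  ⟹  61 = (1)·249 + (-1)·188
188 = 3 × 61 + 5  ⟹  5 = (-3)·249 + (4)·188
61 = 12 × 5 + 1  ⟹  1 = (37)·249 + (-49)·188
So (-49)·188 ≡ 1 (mod 249), i.e. 188^(-1) ≡ -49 ≡ 200 (mod 249).
Check: 188 × 200 = 37600 ≡ 1 (mod 249)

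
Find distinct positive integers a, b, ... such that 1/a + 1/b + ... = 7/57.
1/9 + 1/86 + 1/14706

Greedy algorithm:
7/57: ceiling(57/7) = 9, use 1/9
2/171: ceiling(171/2) = 86, use 1/86
1/14706: ceiling(14706/1) = 14706, use 1/14706
Result: 7/57 = 1/9 + 1/86 + 1/14706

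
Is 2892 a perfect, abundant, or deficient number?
abundant

Proper divisors of 2892: sum = 1 + 2 + 3 + 4 + 6 + 12 + 241 + 482 + 723 + 964 + 1446 = 3884
Since 3884 > 2892, 2892 is abundant.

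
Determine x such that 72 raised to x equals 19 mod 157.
140

Baby-step giant-step with step n = ⌈√157⌉ = 13.
Baby steps 72^j mod 157 (j:value) for j=0..12: 0:1, 1:72, 2:3, 3:59, 4:9, 5:20, 6:27, 7:60, 8:81, 9:23, 10:86, 11:69, 12:101.
Giant-step multiplier: 72^(-13) ≡ 72^(156-13) = 72^143 ≡ 22 (mod 157).
Giant steps γ_i = 19·22^i mod 157: γ_0=19, γ_1=104, γ_2=90, γ_3=96, γ_4=71, γ_5=149, γ_6=138, γ_7=53, γ_8=67, γ_9=61, γ_10=86 (in table at j=10).
x = i·n + j = 10·13 + 10 = 140.
Check: 72^140 ≡ 19 (mod 157).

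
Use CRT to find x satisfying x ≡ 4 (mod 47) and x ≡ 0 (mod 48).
192

Using Chinese Remainder Theorem:
M = 47 × 48 = 2256
M1 = 48, M2 = 47
y1 = 48^(-1) mod 47 = 1
y2 = 47^(-1) mod 48 = 47
x = (4×48×1 + 0×47×47) mod 2256 = 192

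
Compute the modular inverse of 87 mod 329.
208

gcd(87, 329) = 1, so the inverse exists.
Extended Euclidean algorithm on (329, 87):
329 = 3 × 87 + 68  ⟹  68 = (1)·329 + (-3)·87
87 = 1 × 68 + 19  ⟹  19 = (-1)·329 + (4)·87
68 = 3 × 19 + 11  ⟹  11 = (4)·329 + (-15)·87
19 = 1 × 11 + 8  ⟹  8 = (-5)·329 + (19)·87
11 = 1 × 8 + 3  ⟹  3 = (9)·329 + (-34)·87
8 = 2 × 3 + 2  ⟹  2 = (-23)·329 + (87)·87
3 = 1 × 2 + 1  ⟹  1 = (32)·329 + (-121)·87
So (-121)·87 ≡ 1 (mod 329), i.e. 87^(-1) ≡ -121 ≡ 208 (mod 329).
Check: 87 × 208 = 18096 ≡ 1 (mod 329)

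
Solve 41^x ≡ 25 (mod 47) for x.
40

Baby-step giant-step with step n = ⌈√47⌉ = 7.
Baby steps 41^j mod 47 (j:value) for j=0..6: 0:1, 1:41, 2:36, 3:19, 4:27, 5:26, 6:32.
Giant-step multiplier: 41^(-7) ≡ 41^(46-7) = 41^39 ≡ 35 (mod 47).
Giant steps γ_i = 25·35^i mod 47: γ_0=25, γ_1=29, γ_2=28, γ_3=40, γ_4=37, γ_5=26 (in table at j=5).
x = i·n + j = 5·7 + 5 = 40.
Check: 41^40 ≡ 25 (mod 47).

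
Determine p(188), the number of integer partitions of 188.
1398341745571

p(n) counts ways to write n as a sum of positive integers (order ignored).
Euler's pentagonal recurrence: p(k) = p(k-1) + p(k-2) - p(k-5) - p(k-7) + p(k-12) + p(k-15) - ... (offsets j(3j∓1)/2, signs ++--, p(0)=1, p(<0)=0).
DP table for k = 0..187: p(0)=1, p(1)=1, p(2)=2, p(3)=3, p(4)=5, p(5)=7, p(6)=11, p(7)=15, p(8)=22, p(9)=30, p(10)=42, p(11)=56, p(12)=77, p(13)=101, p(14)=135, p(15)=176, p(16)=231, p(17)=297, p(18)=385, p(19)=490, p(20)=627, p(21)=792, p(22)=1002, p(23)=1255, p(24)=1575, p(25)=1958, p(26)=2436, p(27)=3010, p(28)=3718, p(29)=4565, p(30)=5604, p(31)=6842, p(32)=8349, p(33)=10143, p(34)=12310, p(35)=14883, p(36)=17977, p(37)=21637, p(38)=26015, p(39)=31185, p(40)=37338, p(41)=44583, p(42)=53174, p(43)=63261, p(44)=75175, p(45)=89134, p(46)=105558, p(47)=124754, p(48)=147273, p(49)=173525, p(50)=204226, p(51)=239943, p(52)=281589, p(53)=329931, p(54)=386155, p(55)=451276, p(56)=526823, p(57)=614154, p(58)=715220, p(59)=831820, p(60)=966467, p(61)=1121505, p(62)=1300156, p(63)=1505499, p(64)=1741630, p(65)=2012558, p(66)=2323520, p(67)=2679689, p(68)=3087735, p(69)=3554345, p(70)=4087968, p(71)=4697205, p(72)=5392783, p(73)=6185689, p(74)=7089500, p(75)=8118264, p(76)=9289091, p(77)=10619863, p(78)=12132164, p(79)=13848650, p(80)=15796476, p(81)=18004327, p(82)=20506255, p(83)=23338469, p(84)=26543660, p(85)=30167357, p(86)=34262962, p(87)=38887673, p(88)=44108109, p(89)=49995925, p(90)=56634173, p(91)=64112359, p(92)=72533807, p(93)=82010177, p(94)=92669720, p(95)=104651419, p(96)=118114304, p(97)=133230930, p(98)=150198136, p(99)=169229875, p(100)=190569292, p(101)=214481126, p(102)=241265379, p(103)=271248950, p(104)=304801365, p(105)=342325709, p(106)=384276336, p(107)=431149389, p(108)=483502844, p(109)=541946240, p(110)=607163746, p(111)=679903203, p(112)=761002156, p(113)=851376628, p(114)=952050665, p(115)=1064144451, p(116)=1188908248, p(117)=1327710076, p(118)=1482074143, p(119)=1653668665, p(120)=1844349560, p(121)=2056148051, p(122)=2291320912, p(123)=2552338241, p(124)=2841940500, p(125)=3163127352, p(126)=3519222692, p(127)=3913864295, p(128)=4351078600, p(129)=4835271870, p(130)=5371315400, p(131)=5964539504, p(132)=6620830889, p(133)=7346629512, p(134)=8149040695, p(135)=9035836076, p(136)=10015581680, p(137)=11097645016, p(138)=12292341831, p(139)=13610949895, p(140)=15065878135, p(141)=16670689208, p(142)=18440293320, p(143)=20390982757, p(144)=22540654445, p(145)=24908858009, p(146)=27517052599, p(147)=30388671978, p(148)=33549419497, p(149)=37027355200, p(150)=40853235313, p(151)=45060624582, p(152)=49686288421, p(153)=54770336324, p(154)=60356673280, p(155)=66493182097, p(156)=73232243759, p(157)=80630964769, p(158)=88751778802, p(159)=97662728555, p(160)=107438159466, p(161)=118159068427, p(162)=129913904637, p(163)=142798995930, p(164)=156919475295, p(165)=172389800255, p(166)=189334822579, p(167)=207890420102, p(168)=228204732751, p(169)=250438925115, p(170)=274768617130, p(171)=301384802048, p(172)=330495499613, p(173)=362326859895, p(174)=397125074750, p(175)=435157697830, p(176)=476715857290, p(177)=522115831195, p(178)=571701605655, p(179)=625846753120, p(180)=684957390936, p(181)=749474411781, p(182)=819876908323, p(183)=896684817527, p(184)=980462880430, p(185)=1071823774337, p(186)=1171432692373, p(187)=1280011042268.
Final step: p(188) = p(187) + p(186) - p(183) - p(181) + p(176) + p(173) - p(166) - p(162) + p(153) + p(148) - p(137) - p(131) + p(118) + p(111) - p(96) - p(88) + p(71) + p(62) - p(43) - p(33) + p(12) + p(1)
= 1280011042268 + 1171432692373 - 896684817527 - 749474411781 + 476715857290 + 362326859895 - 189334822579 - 129913904637 + 54770336324 + 33549419497 - 11097645016 - 5964539504 + 1482074143 + 679903203 - 118114304 - 44108109 + 4697205 + 1300156 - 63261 - 10143 + 77 + 1
= 1398341745571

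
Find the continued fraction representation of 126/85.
[1; 2, 13, 1, 2]

Euclidean algorithm steps:
126 = 1 × 85 + 41
85 = 2 × 41 + 3
41 = 13 × 3 + 2
3 = 1 × 2 + 1
2 = 2 × 1 + 0
Continued fraction: [1; 2, 13, 1, 2]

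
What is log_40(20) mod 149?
66

Baby-step giant-step with step n = ⌈√149⌉ = 13.
Baby steps 40^j mod 149 (j:value) for j=0..12: 0:1, 1:40, 2:110, 3:79, 4:31, 5:48, 6:132, 7:65, 8:67, 9:147, 10:69, 11:78, 12:140.
Giant-step multiplier: 40^(-13) ≡ 40^(148-13) = 40^135 ≡ 12 (mod 149).
Giant steps γ_i = 20·12^i mod 149: γ_0=20, γ_1=91, γ_2=49, γ_3=141, γ_4=53, γ_5=40 (in table at j=1).
x = i·n + j = 5·13 + 1 = 66.
Check: 40^66 ≡ 20 (mod 149).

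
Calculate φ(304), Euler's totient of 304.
144

304 = 2^4 × 19
φ(n) = n × ∏(1 - 1/p) for each prime p dividing n
φ(304) = 304 × (1 - 1/2) × (1 - 1/19) = 144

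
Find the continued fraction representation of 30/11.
[2; 1, 2, 1, 2]

Euclidean algorithm steps:
30 = 2 × 11 + 8
11 = 1 × 8 + 3
8 = 2 × 3 + 2
3 = 1 × 2 + 1
2 = 2 × 1 + 0
Continued fraction: [2; 1, 2, 1, 2]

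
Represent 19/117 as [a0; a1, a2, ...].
[0; 6, 6, 3]

Euclidean algorithm steps:
19 = 0 × 117 + 19
117 = 6 × 19 + 3
19 = 6 × 3 + 1
3 = 3 × 1 + 0
Continued fraction: [0; 6, 6, 3]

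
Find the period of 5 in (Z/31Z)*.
3

31 is prime, so ord(5) divides φ(31) = 30.
Divisors of 30: 1, 2, 3, 5, 6, 10, 15, 30.
Repeated squaring: 5^1 ≡ 5, 5^2 ≡ 25, 5^4 ≡ 5, 5^8 ≡ 25, 5^16 ≡ 5 (mod 31).
Test 5^d mod 31 for each divisor d in increasing order:
5^1 ≡ 5
5^2 ≡ 25
5^3 = 5^2·5^1 ≡ 1  ← first divisor giving 1
The order is 3.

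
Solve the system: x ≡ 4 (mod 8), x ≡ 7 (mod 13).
20

Using Chinese Remainder Theorem:
M = 8 × 13 = 104
M1 = 13, M2 = 8
y1 = 13^(-1) mod 8 = 5
y2 = 8^(-1) mod 13 = 5
x = (4×13×5 + 7×8×5) mod 104 = 20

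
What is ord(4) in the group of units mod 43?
7

43 is prime, so ord(4) divides φ(43) = 42.
Divisors of 42: 1, 2, 3, 6, 7, 14, 21, 42.
Repeated squaring: 4^1 ≡ 4, 4^2 ≡ 16, 4^4 ≡ 41, 4^8 ≡ 4, 4^16 ≡ 16, 4^32 ≡ 41 (mod 43).
Test 4^d mod 43 for each divisor d in increasing order:
4^1 ≡ 4
4^2 ≡ 16
4^3 = 4^2·4^1 ≡ 21
4^6 = 4^4·4^2 ≡ 11
4^7 = 4^4·4^2·4^1 ≡ 1  ← first divisor giving 1
The order is 7.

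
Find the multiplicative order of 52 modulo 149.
148

149 is prime, so ord(52) divides φ(149) = 148.
Divisors of 148: 1, 2, 4, 37, 74, 148.
Repeated squaring: 52^1 ≡ 52, 52^2 ≡ 22, 52^4 ≡ 37, 52^8 ≡ 28, 52^16 ≡ 39, 52^32 ≡ 31, 52^64 ≡ 67, 52^128 ≡ 19 (mod 149).
Test 52^d mod 149 for each divisor d in increasing order:
52^1 ≡ 52
52^2 ≡ 22
52^4 ≡ 37
52^37 = 52^32·52^4·52^1 ≡ 44
52^74 = 52^64·52^8·52^2 ≡ 148
52^148 = 52^128·52^16·52^4 ≡ 1  ← first divisor giving 1
The order is 148.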